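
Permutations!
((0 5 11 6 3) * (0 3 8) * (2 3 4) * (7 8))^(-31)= ((0 5 11 6 7 8)(2 3 4))^(-31)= (0 8 7 6 11 5)(2 4 3)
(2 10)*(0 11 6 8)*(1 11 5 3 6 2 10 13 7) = [5, 11, 13, 6, 4, 3, 8, 1, 0, 9, 10, 2, 12, 7] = (0 5 3 6 8)(1 11 2 13 7)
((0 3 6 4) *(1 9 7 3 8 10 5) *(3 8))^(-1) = (0 4 6 3)(1 5 10 8 7 9)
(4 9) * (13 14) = (4 9)(13 14) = [0, 1, 2, 3, 9, 5, 6, 7, 8, 4, 10, 11, 12, 14, 13]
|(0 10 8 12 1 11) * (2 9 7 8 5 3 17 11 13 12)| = 12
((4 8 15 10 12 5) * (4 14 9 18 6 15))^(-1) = ((4 8)(5 14 9 18 6 15 10 12))^(-1) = (4 8)(5 12 10 15 6 18 9 14)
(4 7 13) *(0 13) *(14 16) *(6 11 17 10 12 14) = (0 13 4 7)(6 11 17 10 12 14 16) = [13, 1, 2, 3, 7, 5, 11, 0, 8, 9, 12, 17, 14, 4, 16, 15, 6, 10]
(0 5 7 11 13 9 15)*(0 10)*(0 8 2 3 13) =(0 5 7 11)(2 3 13 9 15 10 8) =[5, 1, 3, 13, 4, 7, 6, 11, 2, 15, 8, 0, 12, 9, 14, 10]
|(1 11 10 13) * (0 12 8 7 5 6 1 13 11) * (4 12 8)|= |(13)(0 8 7 5 6 1)(4 12)(10 11)|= 6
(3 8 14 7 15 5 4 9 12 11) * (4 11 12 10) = (3 8 14 7 15 5 11)(4 9 10) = [0, 1, 2, 8, 9, 11, 6, 15, 14, 10, 4, 3, 12, 13, 7, 5]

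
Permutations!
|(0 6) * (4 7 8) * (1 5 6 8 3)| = 8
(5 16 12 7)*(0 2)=(0 2)(5 16 12 7)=[2, 1, 0, 3, 4, 16, 6, 5, 8, 9, 10, 11, 7, 13, 14, 15, 12]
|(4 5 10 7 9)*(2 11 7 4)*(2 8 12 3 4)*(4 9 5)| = 20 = |(2 11 7 5 10)(3 9 8 12)|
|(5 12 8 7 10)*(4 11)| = |(4 11)(5 12 8 7 10)| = 10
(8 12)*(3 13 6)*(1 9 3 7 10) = [0, 9, 2, 13, 4, 5, 7, 10, 12, 3, 1, 11, 8, 6] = (1 9 3 13 6 7 10)(8 12)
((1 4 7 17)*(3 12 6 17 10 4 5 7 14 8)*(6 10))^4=(1 17 6 7 5)(3 14 10)(4 12 8)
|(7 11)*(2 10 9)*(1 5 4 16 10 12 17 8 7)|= |(1 5 4 16 10 9 2 12 17 8 7 11)|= 12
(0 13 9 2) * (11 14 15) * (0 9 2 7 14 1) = [13, 0, 9, 3, 4, 5, 6, 14, 8, 7, 10, 1, 12, 2, 15, 11] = (0 13 2 9 7 14 15 11 1)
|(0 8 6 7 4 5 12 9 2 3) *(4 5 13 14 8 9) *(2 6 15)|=|(0 9 6 7 5 12 4 13 14 8 15 2 3)|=13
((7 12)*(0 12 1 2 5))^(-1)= ((0 12 7 1 2 5))^(-1)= (0 5 2 1 7 12)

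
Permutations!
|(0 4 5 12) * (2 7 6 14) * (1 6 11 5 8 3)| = |(0 4 8 3 1 6 14 2 7 11 5 12)| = 12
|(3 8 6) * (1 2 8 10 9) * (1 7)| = |(1 2 8 6 3 10 9 7)| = 8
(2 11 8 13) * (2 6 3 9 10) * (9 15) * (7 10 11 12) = (2 12 7 10)(3 15 9 11 8 13 6) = [0, 1, 12, 15, 4, 5, 3, 10, 13, 11, 2, 8, 7, 6, 14, 9]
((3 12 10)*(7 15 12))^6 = (3 7 15 12 10) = ((3 7 15 12 10))^6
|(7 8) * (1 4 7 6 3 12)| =|(1 4 7 8 6 3 12)| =7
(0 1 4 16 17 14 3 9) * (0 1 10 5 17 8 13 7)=(0 10 5 17 14 3 9 1 4 16 8 13 7)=[10, 4, 2, 9, 16, 17, 6, 0, 13, 1, 5, 11, 12, 7, 3, 15, 8, 14]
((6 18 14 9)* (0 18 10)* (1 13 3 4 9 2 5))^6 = (0 13)(1 10)(2 9)(3 18)(4 14)(5 6) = ((0 18 14 2 5 1 13 3 4 9 6 10))^6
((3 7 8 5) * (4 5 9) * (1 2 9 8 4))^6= (9)(3 4)(5 7)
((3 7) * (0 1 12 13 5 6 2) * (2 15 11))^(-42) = (0 13 15)(1 5 11)(2 12 6)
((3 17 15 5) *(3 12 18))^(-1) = (3 18 12 5 15 17) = ((3 17 15 5 12 18))^(-1)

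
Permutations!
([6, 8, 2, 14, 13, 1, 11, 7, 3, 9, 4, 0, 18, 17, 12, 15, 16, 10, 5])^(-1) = (0 11 6)(1 5 18 12 14 3 8)(4 10 17 13)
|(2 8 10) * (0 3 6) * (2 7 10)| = 6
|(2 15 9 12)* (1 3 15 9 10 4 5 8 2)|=|(1 3 15 10 4 5 8 2 9 12)|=10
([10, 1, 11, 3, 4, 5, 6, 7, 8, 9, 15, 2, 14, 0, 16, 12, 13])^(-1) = (0 13 16 14 12 15 10)(2 11)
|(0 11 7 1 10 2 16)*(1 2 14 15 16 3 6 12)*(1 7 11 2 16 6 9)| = 12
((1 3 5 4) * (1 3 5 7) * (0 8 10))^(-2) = (0 8 10)(1 3 5 7 4)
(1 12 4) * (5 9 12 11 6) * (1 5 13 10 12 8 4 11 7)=(1 7)(4 5 9 8)(6 13 10 12 11)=[0, 7, 2, 3, 5, 9, 13, 1, 4, 8, 12, 6, 11, 10]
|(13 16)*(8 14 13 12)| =|(8 14 13 16 12)| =5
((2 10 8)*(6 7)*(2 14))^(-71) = (2 10 8 14)(6 7)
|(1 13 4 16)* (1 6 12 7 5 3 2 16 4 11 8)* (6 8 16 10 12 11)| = |(1 13 6 11 16 8)(2 10 12 7 5 3)| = 6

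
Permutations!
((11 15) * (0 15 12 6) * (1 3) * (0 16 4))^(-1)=(0 4 16 6 12 11 15)(1 3)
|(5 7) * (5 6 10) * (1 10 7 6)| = |(1 10 5 6 7)| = 5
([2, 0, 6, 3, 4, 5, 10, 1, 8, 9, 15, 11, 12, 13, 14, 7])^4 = (0 15 2 7 6 1 10)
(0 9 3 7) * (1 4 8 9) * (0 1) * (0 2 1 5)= (0 2 1 4 8 9 3 7 5)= [2, 4, 1, 7, 8, 0, 6, 5, 9, 3]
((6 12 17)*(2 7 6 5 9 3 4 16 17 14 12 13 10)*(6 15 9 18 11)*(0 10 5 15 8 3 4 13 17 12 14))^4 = ((0 10 2 7 8 3 13 5 18 11 6 17 15 9 4 16 12))^4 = (0 8 18 15 12 7 5 17 16 2 13 6 4 10 3 11 9)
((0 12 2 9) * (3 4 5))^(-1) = ((0 12 2 9)(3 4 5))^(-1) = (0 9 2 12)(3 5 4)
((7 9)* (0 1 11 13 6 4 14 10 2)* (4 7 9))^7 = (0 14 6 1 10 7 11 2 4 13)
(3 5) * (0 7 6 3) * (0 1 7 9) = [9, 7, 2, 5, 4, 1, 3, 6, 8, 0] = (0 9)(1 7 6 3 5)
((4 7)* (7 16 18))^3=((4 16 18 7))^3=(4 7 18 16)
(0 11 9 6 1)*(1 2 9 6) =(0 11 6 2 9 1) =[11, 0, 9, 3, 4, 5, 2, 7, 8, 1, 10, 6]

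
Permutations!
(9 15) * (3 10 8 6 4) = (3 10 8 6 4)(9 15) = [0, 1, 2, 10, 3, 5, 4, 7, 6, 15, 8, 11, 12, 13, 14, 9]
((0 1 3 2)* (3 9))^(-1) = ((0 1 9 3 2))^(-1) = (0 2 3 9 1)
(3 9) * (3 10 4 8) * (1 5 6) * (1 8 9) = (1 5 6 8 3)(4 9 10) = [0, 5, 2, 1, 9, 6, 8, 7, 3, 10, 4]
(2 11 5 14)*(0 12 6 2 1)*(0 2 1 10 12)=[0, 2, 11, 3, 4, 14, 1, 7, 8, 9, 12, 5, 6, 13, 10]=(1 2 11 5 14 10 12 6)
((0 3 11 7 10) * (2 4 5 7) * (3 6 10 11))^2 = ((0 6 10)(2 4 5 7 11))^2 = (0 10 6)(2 5 11 4 7)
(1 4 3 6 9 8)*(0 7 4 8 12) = (0 7 4 3 6 9 12)(1 8) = [7, 8, 2, 6, 3, 5, 9, 4, 1, 12, 10, 11, 0]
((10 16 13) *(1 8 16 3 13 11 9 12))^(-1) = ((1 8 16 11 9 12)(3 13 10))^(-1) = (1 12 9 11 16 8)(3 10 13)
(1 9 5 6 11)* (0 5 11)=(0 5 6)(1 9 11)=[5, 9, 2, 3, 4, 6, 0, 7, 8, 11, 10, 1]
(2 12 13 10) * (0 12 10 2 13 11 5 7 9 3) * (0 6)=(0 12 11 5 7 9 3 6)(2 10 13)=[12, 1, 10, 6, 4, 7, 0, 9, 8, 3, 13, 5, 11, 2]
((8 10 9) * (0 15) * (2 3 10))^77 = ((0 15)(2 3 10 9 8))^77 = (0 15)(2 10 8 3 9)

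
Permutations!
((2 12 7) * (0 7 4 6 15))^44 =(0 2 4 15 7 12 6) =((0 7 2 12 4 6 15))^44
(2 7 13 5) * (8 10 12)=(2 7 13 5)(8 10 12)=[0, 1, 7, 3, 4, 2, 6, 13, 10, 9, 12, 11, 8, 5]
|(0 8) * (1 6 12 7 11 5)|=6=|(0 8)(1 6 12 7 11 5)|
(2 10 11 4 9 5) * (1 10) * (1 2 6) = [0, 10, 2, 3, 9, 6, 1, 7, 8, 5, 11, 4] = (1 10 11 4 9 5 6)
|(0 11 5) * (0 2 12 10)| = 6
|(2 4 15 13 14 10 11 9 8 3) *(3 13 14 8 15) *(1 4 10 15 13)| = 18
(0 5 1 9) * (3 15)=(0 5 1 9)(3 15)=[5, 9, 2, 15, 4, 1, 6, 7, 8, 0, 10, 11, 12, 13, 14, 3]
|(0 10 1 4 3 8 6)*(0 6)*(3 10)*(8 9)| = |(0 3 9 8)(1 4 10)| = 12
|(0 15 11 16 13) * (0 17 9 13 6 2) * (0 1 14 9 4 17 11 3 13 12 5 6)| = 42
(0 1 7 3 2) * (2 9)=(0 1 7 3 9 2)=[1, 7, 0, 9, 4, 5, 6, 3, 8, 2]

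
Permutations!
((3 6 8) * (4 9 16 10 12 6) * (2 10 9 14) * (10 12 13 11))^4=(16)(2 3 12 4 6 14 8)(10 13 11)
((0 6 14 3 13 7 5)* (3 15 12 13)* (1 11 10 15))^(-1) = ((0 6 14 1 11 10 15 12 13 7 5))^(-1) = (0 5 7 13 12 15 10 11 1 14 6)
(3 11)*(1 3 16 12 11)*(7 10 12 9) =[0, 3, 2, 1, 4, 5, 6, 10, 8, 7, 12, 16, 11, 13, 14, 15, 9] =(1 3)(7 10 12 11 16 9)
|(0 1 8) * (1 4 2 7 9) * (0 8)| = |(0 4 2 7 9 1)| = 6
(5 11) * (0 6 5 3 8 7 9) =(0 6 5 11 3 8 7 9) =[6, 1, 2, 8, 4, 11, 5, 9, 7, 0, 10, 3]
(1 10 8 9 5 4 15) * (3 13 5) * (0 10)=[10, 0, 2, 13, 15, 4, 6, 7, 9, 3, 8, 11, 12, 5, 14, 1]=(0 10 8 9 3 13 5 4 15 1)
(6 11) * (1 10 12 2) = (1 10 12 2)(6 11) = [0, 10, 1, 3, 4, 5, 11, 7, 8, 9, 12, 6, 2]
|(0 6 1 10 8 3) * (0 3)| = |(0 6 1 10 8)| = 5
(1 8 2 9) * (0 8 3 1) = (0 8 2 9)(1 3) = [8, 3, 9, 1, 4, 5, 6, 7, 2, 0]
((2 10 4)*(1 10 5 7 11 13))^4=((1 10 4 2 5 7 11 13))^4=(1 5)(2 13)(4 11)(7 10)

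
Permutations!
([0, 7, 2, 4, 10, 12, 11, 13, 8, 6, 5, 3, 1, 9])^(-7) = (1 6 10 7 11 5 13 3 12 9 4)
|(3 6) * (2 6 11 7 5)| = |(2 6 3 11 7 5)| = 6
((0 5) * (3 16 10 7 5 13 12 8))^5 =(0 16 13 10 12 7 8 5 3)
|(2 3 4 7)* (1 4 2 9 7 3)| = 4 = |(1 4 3 2)(7 9)|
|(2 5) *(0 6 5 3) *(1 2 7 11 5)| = 15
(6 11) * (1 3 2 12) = (1 3 2 12)(6 11) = [0, 3, 12, 2, 4, 5, 11, 7, 8, 9, 10, 6, 1]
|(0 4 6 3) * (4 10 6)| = 4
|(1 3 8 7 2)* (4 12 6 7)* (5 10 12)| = |(1 3 8 4 5 10 12 6 7 2)| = 10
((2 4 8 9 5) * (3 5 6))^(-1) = (2 5 3 6 9 8 4)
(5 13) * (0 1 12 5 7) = (0 1 12 5 13 7) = [1, 12, 2, 3, 4, 13, 6, 0, 8, 9, 10, 11, 5, 7]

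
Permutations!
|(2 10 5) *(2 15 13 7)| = |(2 10 5 15 13 7)| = 6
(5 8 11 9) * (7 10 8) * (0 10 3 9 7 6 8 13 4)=(0 10 13 4)(3 9 5 6 8 11 7)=[10, 1, 2, 9, 0, 6, 8, 3, 11, 5, 13, 7, 12, 4]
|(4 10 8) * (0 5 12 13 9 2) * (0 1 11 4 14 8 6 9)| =|(0 5 12 13)(1 11 4 10 6 9 2)(8 14)| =28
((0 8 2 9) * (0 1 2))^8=(1 9 2)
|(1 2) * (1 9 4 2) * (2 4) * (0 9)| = |(0 9 2)| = 3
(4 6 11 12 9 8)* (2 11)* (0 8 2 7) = [8, 1, 11, 3, 6, 5, 7, 0, 4, 2, 10, 12, 9] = (0 8 4 6 7)(2 11 12 9)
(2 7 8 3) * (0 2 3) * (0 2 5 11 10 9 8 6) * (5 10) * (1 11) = (0 10 9 8 2 7 6)(1 11 5) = [10, 11, 7, 3, 4, 1, 0, 6, 2, 8, 9, 5]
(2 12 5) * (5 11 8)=(2 12 11 8 5)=[0, 1, 12, 3, 4, 2, 6, 7, 5, 9, 10, 8, 11]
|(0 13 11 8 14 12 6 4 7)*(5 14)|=10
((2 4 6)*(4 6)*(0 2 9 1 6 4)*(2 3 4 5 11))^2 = ((0 3 4)(1 6 9)(2 5 11))^2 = (0 4 3)(1 9 6)(2 11 5)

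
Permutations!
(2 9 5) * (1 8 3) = [0, 8, 9, 1, 4, 2, 6, 7, 3, 5] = (1 8 3)(2 9 5)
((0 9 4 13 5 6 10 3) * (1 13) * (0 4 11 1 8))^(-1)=((0 9 11 1 13 5 6 10 3 4 8))^(-1)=(0 8 4 3 10 6 5 13 1 11 9)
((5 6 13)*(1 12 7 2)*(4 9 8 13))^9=((1 12 7 2)(4 9 8 13 5 6))^9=(1 12 7 2)(4 13)(5 9)(6 8)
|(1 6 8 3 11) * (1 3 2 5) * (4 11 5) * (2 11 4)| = 6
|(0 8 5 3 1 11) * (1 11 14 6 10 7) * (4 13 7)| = 35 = |(0 8 5 3 11)(1 14 6 10 4 13 7)|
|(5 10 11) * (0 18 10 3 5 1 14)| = 6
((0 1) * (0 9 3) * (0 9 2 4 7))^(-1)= (0 7 4 2 1)(3 9)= ((0 1 2 4 7)(3 9))^(-1)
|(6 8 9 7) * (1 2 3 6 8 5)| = 15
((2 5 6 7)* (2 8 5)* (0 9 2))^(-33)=(9)(5 8 7 6)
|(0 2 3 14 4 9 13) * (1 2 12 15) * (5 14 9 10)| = 8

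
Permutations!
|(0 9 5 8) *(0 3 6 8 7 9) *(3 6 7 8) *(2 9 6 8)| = 3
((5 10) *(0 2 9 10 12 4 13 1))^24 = (0 4 10)(1 12 9)(2 13 5)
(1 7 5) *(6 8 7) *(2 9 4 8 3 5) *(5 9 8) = (1 6 3 9 4 5)(2 8 7) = [0, 6, 8, 9, 5, 1, 3, 2, 7, 4]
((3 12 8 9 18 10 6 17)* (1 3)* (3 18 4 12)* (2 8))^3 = (1 6 18 17 10)(2 4 8 12 9)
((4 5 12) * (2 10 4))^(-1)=(2 12 5 4 10)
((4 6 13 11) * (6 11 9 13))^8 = (13)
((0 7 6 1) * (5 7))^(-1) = (0 1 6 7 5)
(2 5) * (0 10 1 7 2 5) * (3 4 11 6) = (0 10 1 7 2)(3 4 11 6) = [10, 7, 0, 4, 11, 5, 3, 2, 8, 9, 1, 6]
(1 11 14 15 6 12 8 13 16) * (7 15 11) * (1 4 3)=(1 7 15 6 12 8 13 16 4 3)(11 14)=[0, 7, 2, 1, 3, 5, 12, 15, 13, 9, 10, 14, 8, 16, 11, 6, 4]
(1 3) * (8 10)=(1 3)(8 10)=[0, 3, 2, 1, 4, 5, 6, 7, 10, 9, 8]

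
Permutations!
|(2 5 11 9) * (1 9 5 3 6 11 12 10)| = |(1 9 2 3 6 11 5 12 10)| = 9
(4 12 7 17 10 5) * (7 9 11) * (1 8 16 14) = (1 8 16 14)(4 12 9 11 7 17 10 5) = [0, 8, 2, 3, 12, 4, 6, 17, 16, 11, 5, 7, 9, 13, 1, 15, 14, 10]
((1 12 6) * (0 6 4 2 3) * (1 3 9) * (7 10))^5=((0 6 3)(1 12 4 2 9)(7 10))^5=(12)(0 3 6)(7 10)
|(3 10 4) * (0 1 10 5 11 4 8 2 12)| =|(0 1 10 8 2 12)(3 5 11 4)| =12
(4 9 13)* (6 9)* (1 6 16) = [0, 6, 2, 3, 16, 5, 9, 7, 8, 13, 10, 11, 12, 4, 14, 15, 1] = (1 6 9 13 4 16)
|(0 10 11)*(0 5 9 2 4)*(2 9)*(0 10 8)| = |(0 8)(2 4 10 11 5)| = 10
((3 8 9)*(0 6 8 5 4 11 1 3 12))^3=(0 9 6 12 8)(1 4 3 11 5)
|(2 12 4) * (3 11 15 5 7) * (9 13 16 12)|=30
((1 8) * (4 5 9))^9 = ((1 8)(4 5 9))^9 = (9)(1 8)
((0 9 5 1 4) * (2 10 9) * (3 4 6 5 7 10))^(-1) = (0 4 3 2)(1 5 6)(7 9 10)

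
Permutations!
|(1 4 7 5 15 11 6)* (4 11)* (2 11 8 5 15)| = 6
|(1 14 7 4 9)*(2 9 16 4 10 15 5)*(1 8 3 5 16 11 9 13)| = 14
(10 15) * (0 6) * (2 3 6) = (0 2 3 6)(10 15) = [2, 1, 3, 6, 4, 5, 0, 7, 8, 9, 15, 11, 12, 13, 14, 10]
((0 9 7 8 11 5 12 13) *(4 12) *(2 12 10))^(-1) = ((0 9 7 8 11 5 4 10 2 12 13))^(-1) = (0 13 12 2 10 4 5 11 8 7 9)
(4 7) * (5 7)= (4 5 7)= [0, 1, 2, 3, 5, 7, 6, 4]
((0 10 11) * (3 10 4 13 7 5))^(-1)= (0 11 10 3 5 7 13 4)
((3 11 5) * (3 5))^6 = (11)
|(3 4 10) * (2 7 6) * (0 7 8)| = 15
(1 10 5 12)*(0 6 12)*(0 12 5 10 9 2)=[6, 9, 0, 3, 4, 12, 5, 7, 8, 2, 10, 11, 1]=(0 6 5 12 1 9 2)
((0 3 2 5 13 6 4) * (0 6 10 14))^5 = (0 10 5 3 14 13 2)(4 6)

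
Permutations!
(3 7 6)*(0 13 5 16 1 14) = (0 13 5 16 1 14)(3 7 6) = [13, 14, 2, 7, 4, 16, 3, 6, 8, 9, 10, 11, 12, 5, 0, 15, 1]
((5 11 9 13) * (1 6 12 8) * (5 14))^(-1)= (1 8 12 6)(5 14 13 9 11)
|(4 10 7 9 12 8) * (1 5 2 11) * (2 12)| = |(1 5 12 8 4 10 7 9 2 11)| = 10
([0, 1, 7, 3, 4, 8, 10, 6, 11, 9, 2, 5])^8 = [0, 1, 2, 3, 4, 11, 6, 7, 5, 9, 10, 8]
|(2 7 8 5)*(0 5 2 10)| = 3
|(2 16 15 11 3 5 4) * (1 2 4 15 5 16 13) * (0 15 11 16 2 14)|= |(0 15 16 5 11 3 2 13 1 14)|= 10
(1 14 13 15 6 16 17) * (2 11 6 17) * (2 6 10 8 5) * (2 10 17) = [0, 14, 11, 3, 4, 10, 16, 7, 5, 9, 8, 17, 12, 15, 13, 2, 6, 1] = (1 14 13 15 2 11 17)(5 10 8)(6 16)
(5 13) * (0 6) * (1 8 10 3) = [6, 8, 2, 1, 4, 13, 0, 7, 10, 9, 3, 11, 12, 5] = (0 6)(1 8 10 3)(5 13)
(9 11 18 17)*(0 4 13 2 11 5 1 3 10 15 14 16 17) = [4, 3, 11, 10, 13, 1, 6, 7, 8, 5, 15, 18, 12, 2, 16, 14, 17, 9, 0] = (0 4 13 2 11 18)(1 3 10 15 14 16 17 9 5)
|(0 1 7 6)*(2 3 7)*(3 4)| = 7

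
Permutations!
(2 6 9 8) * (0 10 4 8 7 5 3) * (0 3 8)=(0 10 4)(2 6 9 7 5 8)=[10, 1, 6, 3, 0, 8, 9, 5, 2, 7, 4]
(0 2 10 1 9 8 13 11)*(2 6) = [6, 9, 10, 3, 4, 5, 2, 7, 13, 8, 1, 0, 12, 11] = (0 6 2 10 1 9 8 13 11)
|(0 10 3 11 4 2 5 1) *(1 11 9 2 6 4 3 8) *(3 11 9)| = |(11)(0 10 8 1)(2 5 9)(4 6)| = 12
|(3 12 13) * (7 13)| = 4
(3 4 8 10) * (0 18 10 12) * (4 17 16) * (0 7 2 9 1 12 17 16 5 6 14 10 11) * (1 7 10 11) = (0 18 1 12 10 3 16 4 8 17 5 6 14 11)(2 9 7) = [18, 12, 9, 16, 8, 6, 14, 2, 17, 7, 3, 0, 10, 13, 11, 15, 4, 5, 1]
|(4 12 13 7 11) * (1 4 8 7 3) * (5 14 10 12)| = 24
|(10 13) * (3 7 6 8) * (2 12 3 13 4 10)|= |(2 12 3 7 6 8 13)(4 10)|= 14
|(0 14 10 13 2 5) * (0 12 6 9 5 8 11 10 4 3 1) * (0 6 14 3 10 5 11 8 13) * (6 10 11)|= |(0 3 1 10)(2 13)(4 11 5 12 14)(6 9)|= 20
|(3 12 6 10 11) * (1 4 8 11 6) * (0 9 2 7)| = 12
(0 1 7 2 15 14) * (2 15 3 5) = (0 1 7 15 14)(2 3 5) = [1, 7, 3, 5, 4, 2, 6, 15, 8, 9, 10, 11, 12, 13, 0, 14]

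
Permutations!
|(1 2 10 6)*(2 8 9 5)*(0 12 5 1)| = |(0 12 5 2 10 6)(1 8 9)| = 6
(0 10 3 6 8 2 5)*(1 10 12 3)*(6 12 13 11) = (0 13 11 6 8 2 5)(1 10)(3 12) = [13, 10, 5, 12, 4, 0, 8, 7, 2, 9, 1, 6, 3, 11]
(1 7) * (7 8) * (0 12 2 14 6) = [12, 8, 14, 3, 4, 5, 0, 1, 7, 9, 10, 11, 2, 13, 6] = (0 12 2 14 6)(1 8 7)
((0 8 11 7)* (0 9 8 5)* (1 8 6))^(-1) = ((0 5)(1 8 11 7 9 6))^(-1) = (0 5)(1 6 9 7 11 8)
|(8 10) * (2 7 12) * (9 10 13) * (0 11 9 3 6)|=24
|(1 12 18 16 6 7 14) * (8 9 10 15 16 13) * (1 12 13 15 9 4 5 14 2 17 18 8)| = |(1 13)(2 17 18 15 16 6 7)(4 5 14 12 8)(9 10)| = 70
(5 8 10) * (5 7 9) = (5 8 10 7 9) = [0, 1, 2, 3, 4, 8, 6, 9, 10, 5, 7]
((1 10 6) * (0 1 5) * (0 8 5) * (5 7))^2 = (0 10)(1 6)(5 7 8)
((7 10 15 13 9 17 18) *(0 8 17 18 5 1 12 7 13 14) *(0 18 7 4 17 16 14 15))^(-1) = (0 10 7 9 13 18 14 16 8)(1 5 17 4 12)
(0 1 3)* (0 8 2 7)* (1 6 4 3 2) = (0 6 4 3 8 1 2 7) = [6, 2, 7, 8, 3, 5, 4, 0, 1]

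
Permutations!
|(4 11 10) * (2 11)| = |(2 11 10 4)| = 4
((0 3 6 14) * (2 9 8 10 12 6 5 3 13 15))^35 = ((0 13 15 2 9 8 10 12 6 14)(3 5))^35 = (0 8)(2 6)(3 5)(9 14)(10 13)(12 15)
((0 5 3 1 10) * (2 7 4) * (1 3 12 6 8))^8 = (0 5 12 6 8 1 10)(2 4 7)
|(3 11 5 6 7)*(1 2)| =10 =|(1 2)(3 11 5 6 7)|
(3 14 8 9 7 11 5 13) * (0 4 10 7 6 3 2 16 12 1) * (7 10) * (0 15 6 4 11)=(0 11 5 13 2 16 12 1 15 6 3 14 8 9 4 7)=[11, 15, 16, 14, 7, 13, 3, 0, 9, 4, 10, 5, 1, 2, 8, 6, 12]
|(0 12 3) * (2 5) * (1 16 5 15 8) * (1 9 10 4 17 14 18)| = |(0 12 3)(1 16 5 2 15 8 9 10 4 17 14 18)| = 12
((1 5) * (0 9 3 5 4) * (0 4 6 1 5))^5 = (0 3 9)(1 6)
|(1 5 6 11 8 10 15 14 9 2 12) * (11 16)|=12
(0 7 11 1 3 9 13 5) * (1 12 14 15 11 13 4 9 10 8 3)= [7, 1, 2, 10, 9, 0, 6, 13, 3, 4, 8, 12, 14, 5, 15, 11]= (0 7 13 5)(3 10 8)(4 9)(11 12 14 15)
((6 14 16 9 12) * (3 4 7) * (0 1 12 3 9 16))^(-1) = (16)(0 14 6 12 1)(3 9 7 4)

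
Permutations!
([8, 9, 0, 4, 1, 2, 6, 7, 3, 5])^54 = (0 5 1 3)(2 9 4 8)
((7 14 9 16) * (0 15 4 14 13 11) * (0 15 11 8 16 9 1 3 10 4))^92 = ((0 11 15)(1 3 10 4 14)(7 13 8 16))^92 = (16)(0 15 11)(1 10 14 3 4)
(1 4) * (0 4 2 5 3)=(0 4 1 2 5 3)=[4, 2, 5, 0, 1, 3]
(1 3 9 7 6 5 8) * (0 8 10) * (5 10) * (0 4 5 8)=(1 3 9 7 6 10 4 5 8)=[0, 3, 2, 9, 5, 8, 10, 6, 1, 7, 4]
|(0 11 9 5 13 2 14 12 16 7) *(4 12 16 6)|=9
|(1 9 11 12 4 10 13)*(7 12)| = 8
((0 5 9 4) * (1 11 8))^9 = ((0 5 9 4)(1 11 8))^9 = (11)(0 5 9 4)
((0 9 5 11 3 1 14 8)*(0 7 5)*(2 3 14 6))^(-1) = ((0 9)(1 6 2 3)(5 11 14 8 7))^(-1) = (0 9)(1 3 2 6)(5 7 8 14 11)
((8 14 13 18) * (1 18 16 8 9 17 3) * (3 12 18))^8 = ((1 3)(8 14 13 16)(9 17 12 18))^8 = (18)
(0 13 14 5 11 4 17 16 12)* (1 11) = [13, 11, 2, 3, 17, 1, 6, 7, 8, 9, 10, 4, 0, 14, 5, 15, 12, 16] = (0 13 14 5 1 11 4 17 16 12)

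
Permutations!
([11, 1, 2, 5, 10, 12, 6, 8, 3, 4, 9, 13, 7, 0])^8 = (0 13 11)(3 7 5 8 12)(4 9 10)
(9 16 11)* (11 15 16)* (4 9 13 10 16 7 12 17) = (4 9 11 13 10 16 15 7 12 17) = [0, 1, 2, 3, 9, 5, 6, 12, 8, 11, 16, 13, 17, 10, 14, 7, 15, 4]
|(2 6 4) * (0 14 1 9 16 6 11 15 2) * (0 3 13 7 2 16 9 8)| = 36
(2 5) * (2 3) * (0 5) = (0 5 3 2) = [5, 1, 0, 2, 4, 3]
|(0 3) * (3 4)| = 3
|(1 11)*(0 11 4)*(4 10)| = |(0 11 1 10 4)| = 5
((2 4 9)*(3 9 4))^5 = (2 9 3)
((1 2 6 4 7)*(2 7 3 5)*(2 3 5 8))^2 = ((1 7)(2 6 4 5 3 8))^2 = (2 4 3)(5 8 6)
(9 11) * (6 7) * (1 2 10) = [0, 2, 10, 3, 4, 5, 7, 6, 8, 11, 1, 9] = (1 2 10)(6 7)(9 11)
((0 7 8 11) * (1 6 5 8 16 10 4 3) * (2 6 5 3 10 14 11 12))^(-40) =((0 7 16 14 11)(1 5 8 12 2 6 3)(4 10))^(-40) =(16)(1 8 2 3 5 12 6)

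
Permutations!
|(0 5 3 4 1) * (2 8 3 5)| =|(0 2 8 3 4 1)| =6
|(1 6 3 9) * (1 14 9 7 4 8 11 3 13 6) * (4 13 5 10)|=18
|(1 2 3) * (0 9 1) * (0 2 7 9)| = 6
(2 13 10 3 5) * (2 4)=(2 13 10 3 5 4)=[0, 1, 13, 5, 2, 4, 6, 7, 8, 9, 3, 11, 12, 10]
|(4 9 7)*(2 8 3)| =3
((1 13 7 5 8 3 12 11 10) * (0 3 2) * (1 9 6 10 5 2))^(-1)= (0 2 7 13 1 8 5 11 12 3)(6 9 10)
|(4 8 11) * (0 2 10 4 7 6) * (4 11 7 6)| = 15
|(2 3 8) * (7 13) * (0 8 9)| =10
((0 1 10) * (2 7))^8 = ((0 1 10)(2 7))^8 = (0 10 1)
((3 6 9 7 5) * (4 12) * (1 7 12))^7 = (1 4 12 9 6 3 5 7)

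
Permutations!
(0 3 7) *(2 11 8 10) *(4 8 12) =(0 3 7)(2 11 12 4 8 10) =[3, 1, 11, 7, 8, 5, 6, 0, 10, 9, 2, 12, 4]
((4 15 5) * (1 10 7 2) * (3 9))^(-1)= (1 2 7 10)(3 9)(4 5 15)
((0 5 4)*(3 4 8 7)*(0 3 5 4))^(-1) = ((0 4 3)(5 8 7))^(-1) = (0 3 4)(5 7 8)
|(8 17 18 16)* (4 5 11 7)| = |(4 5 11 7)(8 17 18 16)| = 4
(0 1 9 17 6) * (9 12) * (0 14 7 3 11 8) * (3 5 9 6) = [1, 12, 2, 11, 4, 9, 14, 5, 0, 17, 10, 8, 6, 13, 7, 15, 16, 3] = (0 1 12 6 14 7 5 9 17 3 11 8)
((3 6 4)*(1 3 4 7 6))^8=(7)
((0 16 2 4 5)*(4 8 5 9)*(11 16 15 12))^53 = (0 2 12 5 16 15 8 11)(4 9)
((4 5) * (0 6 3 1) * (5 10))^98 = ((0 6 3 1)(4 10 5))^98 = (0 3)(1 6)(4 5 10)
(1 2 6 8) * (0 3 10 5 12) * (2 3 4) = [4, 3, 6, 10, 2, 12, 8, 7, 1, 9, 5, 11, 0] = (0 4 2 6 8 1 3 10 5 12)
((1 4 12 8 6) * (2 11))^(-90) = (12)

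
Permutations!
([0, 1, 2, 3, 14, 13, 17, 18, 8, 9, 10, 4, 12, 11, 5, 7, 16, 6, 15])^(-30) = [0, 1, 2, 3, 4, 5, 6, 7, 8, 9, 10, 11, 12, 13, 14, 15, 16, 17, 18]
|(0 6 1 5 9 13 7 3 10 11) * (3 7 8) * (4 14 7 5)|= 13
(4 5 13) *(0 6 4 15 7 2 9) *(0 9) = (0 6 4 5 13 15 7 2) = [6, 1, 0, 3, 5, 13, 4, 2, 8, 9, 10, 11, 12, 15, 14, 7]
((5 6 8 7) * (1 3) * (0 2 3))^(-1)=((0 2 3 1)(5 6 8 7))^(-1)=(0 1 3 2)(5 7 8 6)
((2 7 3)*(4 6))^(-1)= ((2 7 3)(4 6))^(-1)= (2 3 7)(4 6)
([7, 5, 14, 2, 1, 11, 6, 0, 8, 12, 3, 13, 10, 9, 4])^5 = [7, 12, 11, 5, 9, 10, 6, 0, 8, 14, 1, 3, 4, 2, 13]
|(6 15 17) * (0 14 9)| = 3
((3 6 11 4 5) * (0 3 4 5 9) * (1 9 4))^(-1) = ((0 3 6 11 5 1 9))^(-1) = (0 9 1 5 11 6 3)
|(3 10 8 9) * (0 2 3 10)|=|(0 2 3)(8 9 10)|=3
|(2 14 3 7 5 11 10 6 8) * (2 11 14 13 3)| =12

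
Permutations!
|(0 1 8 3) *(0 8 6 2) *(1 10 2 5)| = |(0 10 2)(1 6 5)(3 8)| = 6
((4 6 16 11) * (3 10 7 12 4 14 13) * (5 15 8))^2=((3 10 7 12 4 6 16 11 14 13)(5 15 8))^2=(3 7 4 16 14)(5 8 15)(6 11 13 10 12)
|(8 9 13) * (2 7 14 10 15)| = 15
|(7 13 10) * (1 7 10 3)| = |(1 7 13 3)| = 4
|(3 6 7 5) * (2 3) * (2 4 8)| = 7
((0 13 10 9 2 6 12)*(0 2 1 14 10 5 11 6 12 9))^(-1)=(0 10 14 1 9 6 11 5 13)(2 12)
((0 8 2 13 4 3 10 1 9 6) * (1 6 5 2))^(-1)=((0 8 1 9 5 2 13 4 3 10 6))^(-1)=(0 6 10 3 4 13 2 5 9 1 8)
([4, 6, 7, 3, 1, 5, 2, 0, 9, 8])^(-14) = (9)(0 2 1)(4 7 6)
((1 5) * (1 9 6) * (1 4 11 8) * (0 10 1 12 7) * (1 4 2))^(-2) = (0 12 11 10 7 8 4)(1 6 5 2 9) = ((0 10 4 11 8 12 7)(1 5 9 6 2))^(-2)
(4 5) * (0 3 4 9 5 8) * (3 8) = (0 8)(3 4)(5 9) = [8, 1, 2, 4, 3, 9, 6, 7, 0, 5]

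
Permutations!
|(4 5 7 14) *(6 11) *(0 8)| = |(0 8)(4 5 7 14)(6 11)| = 4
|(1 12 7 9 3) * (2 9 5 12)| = 12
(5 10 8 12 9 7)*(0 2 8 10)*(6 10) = (0 2 8 12 9 7 5)(6 10) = [2, 1, 8, 3, 4, 0, 10, 5, 12, 7, 6, 11, 9]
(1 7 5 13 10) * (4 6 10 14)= (1 7 5 13 14 4 6 10)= [0, 7, 2, 3, 6, 13, 10, 5, 8, 9, 1, 11, 12, 14, 4]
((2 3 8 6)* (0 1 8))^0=((0 1 8 6 2 3))^0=(8)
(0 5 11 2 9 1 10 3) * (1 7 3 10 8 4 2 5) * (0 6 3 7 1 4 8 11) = [4, 11, 9, 6, 2, 0, 3, 7, 8, 1, 10, 5] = (0 4 2 9 1 11 5)(3 6)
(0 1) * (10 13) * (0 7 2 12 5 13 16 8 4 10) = (0 1 7 2 12 5 13)(4 10 16 8) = [1, 7, 12, 3, 10, 13, 6, 2, 4, 9, 16, 11, 5, 0, 14, 15, 8]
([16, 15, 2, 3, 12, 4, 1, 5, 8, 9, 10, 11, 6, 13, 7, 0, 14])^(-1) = (0 15 1 6 12 4 5 7 14 16)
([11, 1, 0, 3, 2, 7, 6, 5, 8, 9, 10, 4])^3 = [2, 1, 4, 3, 11, 7, 6, 5, 8, 9, 10, 0]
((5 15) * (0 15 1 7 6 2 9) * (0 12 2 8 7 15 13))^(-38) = ((0 13)(1 15 5)(2 9 12)(6 8 7))^(-38) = (1 15 5)(2 9 12)(6 8 7)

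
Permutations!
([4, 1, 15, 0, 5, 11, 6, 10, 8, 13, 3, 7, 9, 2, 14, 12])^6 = [3, 1, 15, 10, 0, 4, 6, 11, 8, 13, 7, 5, 9, 2, 14, 12]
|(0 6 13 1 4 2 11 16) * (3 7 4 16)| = |(0 6 13 1 16)(2 11 3 7 4)| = 5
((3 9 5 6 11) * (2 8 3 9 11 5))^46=((2 8 3 11 9)(5 6))^46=(2 8 3 11 9)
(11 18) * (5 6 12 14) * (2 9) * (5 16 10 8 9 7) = (2 7 5 6 12 14 16 10 8 9)(11 18) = [0, 1, 7, 3, 4, 6, 12, 5, 9, 2, 8, 18, 14, 13, 16, 15, 10, 17, 11]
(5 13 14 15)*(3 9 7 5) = (3 9 7 5 13 14 15) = [0, 1, 2, 9, 4, 13, 6, 5, 8, 7, 10, 11, 12, 14, 15, 3]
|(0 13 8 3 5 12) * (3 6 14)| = 8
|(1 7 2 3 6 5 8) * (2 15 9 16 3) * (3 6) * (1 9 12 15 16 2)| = 8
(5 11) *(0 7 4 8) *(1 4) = (0 7 1 4 8)(5 11) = [7, 4, 2, 3, 8, 11, 6, 1, 0, 9, 10, 5]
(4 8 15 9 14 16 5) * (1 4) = [0, 4, 2, 3, 8, 1, 6, 7, 15, 14, 10, 11, 12, 13, 16, 9, 5] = (1 4 8 15 9 14 16 5)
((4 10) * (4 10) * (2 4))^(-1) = (10)(2 4)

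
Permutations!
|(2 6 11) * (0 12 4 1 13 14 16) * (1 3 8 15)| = 30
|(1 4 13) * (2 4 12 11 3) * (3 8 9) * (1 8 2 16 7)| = 11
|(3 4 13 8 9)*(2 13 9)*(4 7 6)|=|(2 13 8)(3 7 6 4 9)|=15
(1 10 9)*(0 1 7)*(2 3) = (0 1 10 9 7)(2 3) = [1, 10, 3, 2, 4, 5, 6, 0, 8, 7, 9]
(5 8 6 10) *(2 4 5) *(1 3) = (1 3)(2 4 5 8 6 10) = [0, 3, 4, 1, 5, 8, 10, 7, 6, 9, 2]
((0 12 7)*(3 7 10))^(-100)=(12)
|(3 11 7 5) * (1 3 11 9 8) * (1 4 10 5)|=9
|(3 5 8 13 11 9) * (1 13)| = 7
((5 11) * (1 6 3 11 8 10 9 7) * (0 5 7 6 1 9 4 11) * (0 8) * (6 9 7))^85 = ((0 5)(3 8 10 4 11 6))^85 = (0 5)(3 8 10 4 11 6)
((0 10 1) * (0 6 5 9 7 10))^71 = (1 10 7 9 5 6)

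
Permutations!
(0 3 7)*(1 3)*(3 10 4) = (0 1 10 4 3 7) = [1, 10, 2, 7, 3, 5, 6, 0, 8, 9, 4]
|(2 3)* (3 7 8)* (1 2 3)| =4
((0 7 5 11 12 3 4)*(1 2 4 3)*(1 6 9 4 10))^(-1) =(0 4 9 6 12 11 5 7)(1 10 2)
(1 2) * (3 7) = (1 2)(3 7) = [0, 2, 1, 7, 4, 5, 6, 3]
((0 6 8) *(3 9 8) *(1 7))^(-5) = ((0 6 3 9 8)(1 7))^(-5) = (9)(1 7)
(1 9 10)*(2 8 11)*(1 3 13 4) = [0, 9, 8, 13, 1, 5, 6, 7, 11, 10, 3, 2, 12, 4] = (1 9 10 3 13 4)(2 8 11)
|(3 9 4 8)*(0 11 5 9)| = |(0 11 5 9 4 8 3)| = 7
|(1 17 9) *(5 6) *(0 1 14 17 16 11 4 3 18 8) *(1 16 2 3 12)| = 30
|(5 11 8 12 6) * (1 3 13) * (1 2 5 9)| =|(1 3 13 2 5 11 8 12 6 9)| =10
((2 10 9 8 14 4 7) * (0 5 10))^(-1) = ((0 5 10 9 8 14 4 7 2))^(-1) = (0 2 7 4 14 8 9 10 5)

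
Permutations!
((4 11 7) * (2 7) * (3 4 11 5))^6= (11)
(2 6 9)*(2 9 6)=(9)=[0, 1, 2, 3, 4, 5, 6, 7, 8, 9]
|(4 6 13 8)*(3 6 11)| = 6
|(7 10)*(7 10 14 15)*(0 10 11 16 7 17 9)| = |(0 10 11 16 7 14 15 17 9)| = 9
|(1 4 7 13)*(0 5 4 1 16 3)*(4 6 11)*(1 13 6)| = 12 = |(0 5 1 13 16 3)(4 7 6 11)|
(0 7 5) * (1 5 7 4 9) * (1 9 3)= (9)(0 4 3 1 5)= [4, 5, 2, 1, 3, 0, 6, 7, 8, 9]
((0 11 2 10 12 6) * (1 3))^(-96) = ((0 11 2 10 12 6)(1 3))^(-96) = (12)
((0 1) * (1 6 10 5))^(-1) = ((0 6 10 5 1))^(-1) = (0 1 5 10 6)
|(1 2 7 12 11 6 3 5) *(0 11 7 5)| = |(0 11 6 3)(1 2 5)(7 12)| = 12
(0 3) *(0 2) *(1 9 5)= (0 3 2)(1 9 5)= [3, 9, 0, 2, 4, 1, 6, 7, 8, 5]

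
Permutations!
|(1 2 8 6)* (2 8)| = |(1 8 6)| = 3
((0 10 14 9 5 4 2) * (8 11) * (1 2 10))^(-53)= (0 1 2)(4 14 5 10 9)(8 11)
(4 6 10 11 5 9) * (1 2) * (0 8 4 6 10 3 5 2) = [8, 0, 1, 5, 10, 9, 3, 7, 4, 6, 11, 2] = (0 8 4 10 11 2 1)(3 5 9 6)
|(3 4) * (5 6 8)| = |(3 4)(5 6 8)| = 6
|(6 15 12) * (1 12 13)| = 5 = |(1 12 6 15 13)|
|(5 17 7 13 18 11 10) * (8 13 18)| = 6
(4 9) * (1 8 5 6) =(1 8 5 6)(4 9) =[0, 8, 2, 3, 9, 6, 1, 7, 5, 4]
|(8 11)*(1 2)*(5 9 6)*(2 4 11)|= 15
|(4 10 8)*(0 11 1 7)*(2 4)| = |(0 11 1 7)(2 4 10 8)| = 4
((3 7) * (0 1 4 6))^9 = (0 1 4 6)(3 7)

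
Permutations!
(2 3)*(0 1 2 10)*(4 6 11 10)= [1, 2, 3, 4, 6, 5, 11, 7, 8, 9, 0, 10]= (0 1 2 3 4 6 11 10)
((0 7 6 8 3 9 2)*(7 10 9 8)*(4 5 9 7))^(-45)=((0 10 7 6 4 5 9 2)(3 8))^(-45)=(0 6 9 10 4 2 7 5)(3 8)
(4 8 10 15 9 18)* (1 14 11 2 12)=(1 14 11 2 12)(4 8 10 15 9 18)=[0, 14, 12, 3, 8, 5, 6, 7, 10, 18, 15, 2, 1, 13, 11, 9, 16, 17, 4]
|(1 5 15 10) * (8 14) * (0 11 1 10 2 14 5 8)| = 8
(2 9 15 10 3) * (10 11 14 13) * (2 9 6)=(2 6)(3 9 15 11 14 13 10)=[0, 1, 6, 9, 4, 5, 2, 7, 8, 15, 3, 14, 12, 10, 13, 11]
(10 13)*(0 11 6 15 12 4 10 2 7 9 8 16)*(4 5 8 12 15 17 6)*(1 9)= [11, 9, 7, 3, 10, 8, 17, 1, 16, 12, 13, 4, 5, 2, 14, 15, 0, 6]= (0 11 4 10 13 2 7 1 9 12 5 8 16)(6 17)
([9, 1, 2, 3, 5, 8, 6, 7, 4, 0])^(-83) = [9, 1, 2, 3, 5, 8, 6, 7, 4, 0]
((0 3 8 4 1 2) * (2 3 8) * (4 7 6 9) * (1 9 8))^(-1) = ((0 1 3 2)(4 9)(6 8 7))^(-1) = (0 2 3 1)(4 9)(6 7 8)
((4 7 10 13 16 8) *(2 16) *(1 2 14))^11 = (1 16 4 10 14 2 8 7 13)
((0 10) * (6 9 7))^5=((0 10)(6 9 7))^5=(0 10)(6 7 9)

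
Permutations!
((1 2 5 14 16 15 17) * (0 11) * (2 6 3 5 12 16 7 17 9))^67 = (0 11)(1 14 6 7 3 17 5)(2 16 9 12 15)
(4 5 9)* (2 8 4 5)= (2 8 4)(5 9)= [0, 1, 8, 3, 2, 9, 6, 7, 4, 5]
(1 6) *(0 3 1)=(0 3 1 6)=[3, 6, 2, 1, 4, 5, 0]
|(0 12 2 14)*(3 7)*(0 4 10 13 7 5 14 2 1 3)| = 10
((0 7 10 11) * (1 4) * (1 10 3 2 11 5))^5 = ((0 7 3 2 11)(1 4 10 5))^5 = (11)(1 4 10 5)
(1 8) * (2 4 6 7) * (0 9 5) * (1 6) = (0 9 5)(1 8 6 7 2 4) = [9, 8, 4, 3, 1, 0, 7, 2, 6, 5]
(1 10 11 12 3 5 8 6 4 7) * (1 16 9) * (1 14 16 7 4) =(1 10 11 12 3 5 8 6)(9 14 16) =[0, 10, 2, 5, 4, 8, 1, 7, 6, 14, 11, 12, 3, 13, 16, 15, 9]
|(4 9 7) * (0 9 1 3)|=|(0 9 7 4 1 3)|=6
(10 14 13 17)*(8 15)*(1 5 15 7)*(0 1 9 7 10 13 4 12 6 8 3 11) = (0 1 5 15 3 11)(4 12 6 8 10 14)(7 9)(13 17) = [1, 5, 2, 11, 12, 15, 8, 9, 10, 7, 14, 0, 6, 17, 4, 3, 16, 13]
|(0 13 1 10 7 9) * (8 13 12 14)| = 9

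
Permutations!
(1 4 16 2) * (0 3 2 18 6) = (0 3 2 1 4 16 18 6) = [3, 4, 1, 2, 16, 5, 0, 7, 8, 9, 10, 11, 12, 13, 14, 15, 18, 17, 6]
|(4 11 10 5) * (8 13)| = |(4 11 10 5)(8 13)| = 4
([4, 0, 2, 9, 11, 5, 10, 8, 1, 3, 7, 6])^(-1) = [1, 8, 2, 9, 0, 5, 11, 10, 7, 3, 6, 4]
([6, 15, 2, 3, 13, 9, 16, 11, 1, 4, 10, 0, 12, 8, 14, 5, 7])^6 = (0 6 16 7 11)(1 8 13 4 9 5 15)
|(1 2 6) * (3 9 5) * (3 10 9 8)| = 6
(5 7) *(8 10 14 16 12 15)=[0, 1, 2, 3, 4, 7, 6, 5, 10, 9, 14, 11, 15, 13, 16, 8, 12]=(5 7)(8 10 14 16 12 15)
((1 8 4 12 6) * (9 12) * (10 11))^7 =(1 8 4 9 12 6)(10 11)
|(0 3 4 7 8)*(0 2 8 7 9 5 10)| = |(0 3 4 9 5 10)(2 8)| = 6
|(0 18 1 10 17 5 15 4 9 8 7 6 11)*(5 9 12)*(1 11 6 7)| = |(0 18 11)(1 10 17 9 8)(4 12 5 15)| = 60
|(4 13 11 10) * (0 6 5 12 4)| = |(0 6 5 12 4 13 11 10)| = 8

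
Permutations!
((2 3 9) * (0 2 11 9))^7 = (0 2 3)(9 11)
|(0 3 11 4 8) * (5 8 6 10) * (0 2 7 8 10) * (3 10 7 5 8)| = |(0 10 8 2 5 7 3 11 4 6)| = 10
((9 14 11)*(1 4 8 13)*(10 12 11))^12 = (9 10 11 14 12)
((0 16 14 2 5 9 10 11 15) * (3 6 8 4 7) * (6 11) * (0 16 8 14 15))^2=(16)(0 4 3)(2 9 6)(5 10 14)(7 11 8)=((0 8 4 7 3 11)(2 5 9 10 6 14)(15 16))^2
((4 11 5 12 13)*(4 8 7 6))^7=((4 11 5 12 13 8 7 6))^7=(4 6 7 8 13 12 5 11)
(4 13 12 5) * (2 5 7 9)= (2 5 4 13 12 7 9)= [0, 1, 5, 3, 13, 4, 6, 9, 8, 2, 10, 11, 7, 12]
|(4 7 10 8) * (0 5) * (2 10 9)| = 6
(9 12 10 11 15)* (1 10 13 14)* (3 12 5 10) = (1 3 12 13 14)(5 10 11 15 9) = [0, 3, 2, 12, 4, 10, 6, 7, 8, 5, 11, 15, 13, 14, 1, 9]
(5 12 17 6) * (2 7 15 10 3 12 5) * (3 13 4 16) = (2 7 15 10 13 4 16 3 12 17 6) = [0, 1, 7, 12, 16, 5, 2, 15, 8, 9, 13, 11, 17, 4, 14, 10, 3, 6]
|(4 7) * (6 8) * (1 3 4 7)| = |(1 3 4)(6 8)| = 6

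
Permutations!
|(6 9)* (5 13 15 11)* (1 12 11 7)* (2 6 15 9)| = 8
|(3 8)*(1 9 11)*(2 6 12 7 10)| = 30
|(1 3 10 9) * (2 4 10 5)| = |(1 3 5 2 4 10 9)| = 7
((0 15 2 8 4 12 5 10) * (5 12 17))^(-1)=((0 15 2 8 4 17 5 10))^(-1)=(0 10 5 17 4 8 2 15)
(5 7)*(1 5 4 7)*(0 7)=(0 7 4)(1 5)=[7, 5, 2, 3, 0, 1, 6, 4]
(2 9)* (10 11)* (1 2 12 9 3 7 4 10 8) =(1 2 3 7 4 10 11 8)(9 12) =[0, 2, 3, 7, 10, 5, 6, 4, 1, 12, 11, 8, 9]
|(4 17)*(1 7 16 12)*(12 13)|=|(1 7 16 13 12)(4 17)|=10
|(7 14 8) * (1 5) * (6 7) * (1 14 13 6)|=|(1 5 14 8)(6 7 13)|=12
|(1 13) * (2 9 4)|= 6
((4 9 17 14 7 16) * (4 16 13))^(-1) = (4 13 7 14 17 9)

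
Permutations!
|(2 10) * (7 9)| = 2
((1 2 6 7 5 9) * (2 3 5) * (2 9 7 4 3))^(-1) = (1 9 7 5 3 4 6 2)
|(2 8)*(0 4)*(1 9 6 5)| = |(0 4)(1 9 6 5)(2 8)| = 4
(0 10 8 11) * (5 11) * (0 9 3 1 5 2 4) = (0 10 8 2 4)(1 5 11 9 3) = [10, 5, 4, 1, 0, 11, 6, 7, 2, 3, 8, 9]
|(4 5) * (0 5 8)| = |(0 5 4 8)| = 4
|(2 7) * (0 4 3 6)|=|(0 4 3 6)(2 7)|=4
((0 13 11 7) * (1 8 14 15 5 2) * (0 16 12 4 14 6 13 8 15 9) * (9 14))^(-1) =(0 9 4 12 16 7 11 13 6 8)(1 2 5 15)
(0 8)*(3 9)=(0 8)(3 9)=[8, 1, 2, 9, 4, 5, 6, 7, 0, 3]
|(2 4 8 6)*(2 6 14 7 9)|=6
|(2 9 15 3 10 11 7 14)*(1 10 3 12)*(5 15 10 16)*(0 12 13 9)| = |(0 12 1 16 5 15 13 9 10 11 7 14 2)| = 13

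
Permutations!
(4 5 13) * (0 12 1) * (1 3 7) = (0 12 3 7 1)(4 5 13) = [12, 0, 2, 7, 5, 13, 6, 1, 8, 9, 10, 11, 3, 4]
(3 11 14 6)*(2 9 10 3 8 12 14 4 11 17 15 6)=(2 9 10 3 17 15 6 8 12 14)(4 11)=[0, 1, 9, 17, 11, 5, 8, 7, 12, 10, 3, 4, 14, 13, 2, 6, 16, 15]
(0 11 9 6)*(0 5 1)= (0 11 9 6 5 1)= [11, 0, 2, 3, 4, 1, 5, 7, 8, 6, 10, 9]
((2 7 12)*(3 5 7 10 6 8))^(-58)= (2 7 3 6)(5 8 10 12)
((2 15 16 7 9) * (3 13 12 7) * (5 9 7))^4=((2 15 16 3 13 12 5 9))^4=(2 13)(3 9)(5 16)(12 15)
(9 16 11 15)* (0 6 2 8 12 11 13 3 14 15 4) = (0 6 2 8 12 11 4)(3 14 15 9 16 13) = [6, 1, 8, 14, 0, 5, 2, 7, 12, 16, 10, 4, 11, 3, 15, 9, 13]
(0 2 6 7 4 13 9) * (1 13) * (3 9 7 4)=(0 2 6 4 1 13 7 3 9)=[2, 13, 6, 9, 1, 5, 4, 3, 8, 0, 10, 11, 12, 7]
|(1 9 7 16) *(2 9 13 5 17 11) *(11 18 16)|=|(1 13 5 17 18 16)(2 9 7 11)|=12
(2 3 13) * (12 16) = (2 3 13)(12 16) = [0, 1, 3, 13, 4, 5, 6, 7, 8, 9, 10, 11, 16, 2, 14, 15, 12]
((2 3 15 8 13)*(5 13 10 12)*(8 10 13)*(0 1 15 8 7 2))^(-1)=(0 13 8 3 2 7 5 12 10 15 1)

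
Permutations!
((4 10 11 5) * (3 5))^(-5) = (11)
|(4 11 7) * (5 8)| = |(4 11 7)(5 8)| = 6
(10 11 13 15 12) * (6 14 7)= [0, 1, 2, 3, 4, 5, 14, 6, 8, 9, 11, 13, 10, 15, 7, 12]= (6 14 7)(10 11 13 15 12)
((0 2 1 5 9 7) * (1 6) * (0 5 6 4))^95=(0 4 2)(1 6)(5 7 9)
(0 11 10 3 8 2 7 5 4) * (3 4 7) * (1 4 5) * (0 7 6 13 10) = (0 11)(1 4 7)(2 3 8)(5 6 13 10) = [11, 4, 3, 8, 7, 6, 13, 1, 2, 9, 5, 0, 12, 10]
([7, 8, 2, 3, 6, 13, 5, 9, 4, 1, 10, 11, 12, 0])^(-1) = [13, 9, 2, 3, 8, 6, 4, 0, 1, 7, 10, 11, 12, 5]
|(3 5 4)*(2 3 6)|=|(2 3 5 4 6)|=5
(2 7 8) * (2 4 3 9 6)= (2 7 8 4 3 9 6)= [0, 1, 7, 9, 3, 5, 2, 8, 4, 6]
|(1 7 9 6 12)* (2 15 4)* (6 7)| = |(1 6 12)(2 15 4)(7 9)| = 6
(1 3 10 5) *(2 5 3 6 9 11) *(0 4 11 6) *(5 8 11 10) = (0 4 10 3 5 1)(2 8 11)(6 9) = [4, 0, 8, 5, 10, 1, 9, 7, 11, 6, 3, 2]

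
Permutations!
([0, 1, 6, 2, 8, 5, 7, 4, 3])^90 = [0, 1, 2, 3, 4, 5, 6, 7, 8]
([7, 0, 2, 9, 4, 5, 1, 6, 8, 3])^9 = (0 7 6 1)(3 9)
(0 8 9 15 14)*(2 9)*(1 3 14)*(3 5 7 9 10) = [8, 5, 10, 14, 4, 7, 6, 9, 2, 15, 3, 11, 12, 13, 0, 1] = (0 8 2 10 3 14)(1 5 7 9 15)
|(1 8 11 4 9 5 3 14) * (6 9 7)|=|(1 8 11 4 7 6 9 5 3 14)|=10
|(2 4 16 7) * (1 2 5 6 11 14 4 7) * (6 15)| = |(1 2 7 5 15 6 11 14 4 16)| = 10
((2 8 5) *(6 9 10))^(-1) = ((2 8 5)(6 9 10))^(-1) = (2 5 8)(6 10 9)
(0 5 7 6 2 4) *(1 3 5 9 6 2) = (0 9 6 1 3 5 7 2 4) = [9, 3, 4, 5, 0, 7, 1, 2, 8, 6]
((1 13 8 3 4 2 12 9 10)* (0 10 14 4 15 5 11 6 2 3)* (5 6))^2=(0 1 8 10 13)(2 9 4 15)(3 6 12 14)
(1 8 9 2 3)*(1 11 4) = (1 8 9 2 3 11 4) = [0, 8, 3, 11, 1, 5, 6, 7, 9, 2, 10, 4]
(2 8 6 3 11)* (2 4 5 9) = (2 8 6 3 11 4 5 9) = [0, 1, 8, 11, 5, 9, 3, 7, 6, 2, 10, 4]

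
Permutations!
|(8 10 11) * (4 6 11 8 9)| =4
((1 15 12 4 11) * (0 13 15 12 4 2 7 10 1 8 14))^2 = ((0 13 15 4 11 8 14)(1 12 2 7 10))^2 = (0 15 11 14 13 4 8)(1 2 10 12 7)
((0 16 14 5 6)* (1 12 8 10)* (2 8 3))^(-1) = (0 6 5 14 16)(1 10 8 2 3 12)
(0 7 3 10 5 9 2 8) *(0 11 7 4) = (0 4)(2 8 11 7 3 10 5 9) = [4, 1, 8, 10, 0, 9, 6, 3, 11, 2, 5, 7]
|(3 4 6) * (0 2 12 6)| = 6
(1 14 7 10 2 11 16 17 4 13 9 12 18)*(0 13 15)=(0 13 9 12 18 1 14 7 10 2 11 16 17 4 15)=[13, 14, 11, 3, 15, 5, 6, 10, 8, 12, 2, 16, 18, 9, 7, 0, 17, 4, 1]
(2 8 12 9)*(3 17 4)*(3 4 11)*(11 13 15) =[0, 1, 8, 17, 4, 5, 6, 7, 12, 2, 10, 3, 9, 15, 14, 11, 16, 13] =(2 8 12 9)(3 17 13 15 11)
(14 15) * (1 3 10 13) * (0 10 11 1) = (0 10 13)(1 3 11)(14 15) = [10, 3, 2, 11, 4, 5, 6, 7, 8, 9, 13, 1, 12, 0, 15, 14]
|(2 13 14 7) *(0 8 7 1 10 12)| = 9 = |(0 8 7 2 13 14 1 10 12)|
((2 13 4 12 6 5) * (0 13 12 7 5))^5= (0 2 4 6 5 13 12 7)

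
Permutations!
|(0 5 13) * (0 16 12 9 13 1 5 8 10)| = |(0 8 10)(1 5)(9 13 16 12)| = 12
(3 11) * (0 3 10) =(0 3 11 10) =[3, 1, 2, 11, 4, 5, 6, 7, 8, 9, 0, 10]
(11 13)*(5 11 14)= [0, 1, 2, 3, 4, 11, 6, 7, 8, 9, 10, 13, 12, 14, 5]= (5 11 13 14)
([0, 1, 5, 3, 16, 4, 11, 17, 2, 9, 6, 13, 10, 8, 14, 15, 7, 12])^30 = [0, 1, 12, 3, 6, 10, 4, 13, 17, 9, 5, 16, 2, 7, 14, 15, 11, 8]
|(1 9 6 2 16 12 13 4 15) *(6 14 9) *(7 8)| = |(1 6 2 16 12 13 4 15)(7 8)(9 14)| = 8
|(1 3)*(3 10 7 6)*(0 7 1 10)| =6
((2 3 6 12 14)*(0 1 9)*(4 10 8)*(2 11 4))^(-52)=(0 9 1)(2 6 14 4 8 3 12 11 10)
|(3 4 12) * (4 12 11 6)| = 6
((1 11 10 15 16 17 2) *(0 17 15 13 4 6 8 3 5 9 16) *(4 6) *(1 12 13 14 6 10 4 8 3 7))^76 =(0 16 5 6 10 12 17 15 9 3 14 13 2)(1 11 4 8 7)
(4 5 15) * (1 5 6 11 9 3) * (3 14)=(1 5 15 4 6 11 9 14 3)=[0, 5, 2, 1, 6, 15, 11, 7, 8, 14, 10, 9, 12, 13, 3, 4]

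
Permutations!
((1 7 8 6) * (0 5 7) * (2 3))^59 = ((0 5 7 8 6 1)(2 3))^59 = (0 1 6 8 7 5)(2 3)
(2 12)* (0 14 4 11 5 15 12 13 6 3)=[14, 1, 13, 0, 11, 15, 3, 7, 8, 9, 10, 5, 2, 6, 4, 12]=(0 14 4 11 5 15 12 2 13 6 3)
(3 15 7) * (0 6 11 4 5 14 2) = (0 6 11 4 5 14 2)(3 15 7) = [6, 1, 0, 15, 5, 14, 11, 3, 8, 9, 10, 4, 12, 13, 2, 7]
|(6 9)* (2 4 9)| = |(2 4 9 6)| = 4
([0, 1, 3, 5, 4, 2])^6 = (5)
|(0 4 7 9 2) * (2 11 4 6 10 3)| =|(0 6 10 3 2)(4 7 9 11)| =20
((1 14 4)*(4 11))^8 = (14)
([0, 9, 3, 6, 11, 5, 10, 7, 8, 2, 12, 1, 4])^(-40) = (1 10 9 12 2 4 3 11 6)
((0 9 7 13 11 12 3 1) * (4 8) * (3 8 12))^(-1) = ((0 9 7 13 11 3 1)(4 12 8))^(-1) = (0 1 3 11 13 7 9)(4 8 12)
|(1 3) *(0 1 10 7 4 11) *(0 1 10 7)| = 10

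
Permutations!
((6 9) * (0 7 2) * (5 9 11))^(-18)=(5 6)(9 11)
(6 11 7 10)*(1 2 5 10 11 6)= [0, 2, 5, 3, 4, 10, 6, 11, 8, 9, 1, 7]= (1 2 5 10)(7 11)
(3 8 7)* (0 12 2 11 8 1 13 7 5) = (0 12 2 11 8 5)(1 13 7 3) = [12, 13, 11, 1, 4, 0, 6, 3, 5, 9, 10, 8, 2, 7]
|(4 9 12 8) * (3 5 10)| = 12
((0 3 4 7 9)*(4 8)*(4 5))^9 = (0 8 4 9 3 5 7)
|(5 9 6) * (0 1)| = 6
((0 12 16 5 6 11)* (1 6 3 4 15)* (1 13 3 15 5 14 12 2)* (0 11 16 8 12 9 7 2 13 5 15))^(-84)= (16)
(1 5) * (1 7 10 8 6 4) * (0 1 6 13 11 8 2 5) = [1, 0, 5, 3, 6, 7, 4, 10, 13, 9, 2, 8, 12, 11] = (0 1)(2 5 7 10)(4 6)(8 13 11)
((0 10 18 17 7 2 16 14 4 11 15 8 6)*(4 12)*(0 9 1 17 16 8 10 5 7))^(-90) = (4 14 18 15)(10 11 12 16)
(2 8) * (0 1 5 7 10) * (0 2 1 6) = (0 6)(1 5 7 10 2 8) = [6, 5, 8, 3, 4, 7, 0, 10, 1, 9, 2]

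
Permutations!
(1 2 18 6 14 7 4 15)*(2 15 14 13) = (1 15)(2 18 6 13)(4 14 7) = [0, 15, 18, 3, 14, 5, 13, 4, 8, 9, 10, 11, 12, 2, 7, 1, 16, 17, 6]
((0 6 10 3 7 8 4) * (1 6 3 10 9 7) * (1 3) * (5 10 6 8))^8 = (5 9 10 7 6)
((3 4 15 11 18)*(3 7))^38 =(3 15 18)(4 11 7)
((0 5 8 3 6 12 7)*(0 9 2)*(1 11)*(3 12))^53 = ((0 5 8 12 7 9 2)(1 11)(3 6))^53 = (0 7 5 9 8 2 12)(1 11)(3 6)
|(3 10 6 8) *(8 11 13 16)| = |(3 10 6 11 13 16 8)| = 7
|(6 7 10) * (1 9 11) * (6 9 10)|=|(1 10 9 11)(6 7)|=4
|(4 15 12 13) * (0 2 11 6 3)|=|(0 2 11 6 3)(4 15 12 13)|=20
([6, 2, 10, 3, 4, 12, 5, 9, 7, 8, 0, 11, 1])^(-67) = [12, 0, 6, 3, 4, 2, 1, 8, 9, 7, 5, 11, 10]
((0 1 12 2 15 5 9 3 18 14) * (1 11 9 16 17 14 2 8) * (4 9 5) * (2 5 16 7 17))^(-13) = (18)(1 8 12)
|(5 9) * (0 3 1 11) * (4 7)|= 4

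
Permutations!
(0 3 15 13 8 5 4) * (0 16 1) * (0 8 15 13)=(0 3 13 15)(1 8 5 4 16)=[3, 8, 2, 13, 16, 4, 6, 7, 5, 9, 10, 11, 12, 15, 14, 0, 1]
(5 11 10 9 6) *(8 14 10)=(5 11 8 14 10 9 6)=[0, 1, 2, 3, 4, 11, 5, 7, 14, 6, 9, 8, 12, 13, 10]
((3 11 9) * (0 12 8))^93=(12)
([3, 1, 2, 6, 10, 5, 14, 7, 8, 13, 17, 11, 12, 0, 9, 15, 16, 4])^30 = [0, 1, 2, 3, 4, 5, 6, 7, 8, 9, 10, 11, 12, 13, 14, 15, 16, 17]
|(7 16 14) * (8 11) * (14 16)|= 2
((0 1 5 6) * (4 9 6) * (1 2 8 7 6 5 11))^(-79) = ((0 2 8 7 6)(1 11)(4 9 5))^(-79) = (0 2 8 7 6)(1 11)(4 5 9)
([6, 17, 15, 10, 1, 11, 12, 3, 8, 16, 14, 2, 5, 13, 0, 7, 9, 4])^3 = (17)(0 5 15 10 6 11 7 14 12 2 3)(9 16)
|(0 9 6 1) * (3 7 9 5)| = 7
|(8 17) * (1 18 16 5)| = 4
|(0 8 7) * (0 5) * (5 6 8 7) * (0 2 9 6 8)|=7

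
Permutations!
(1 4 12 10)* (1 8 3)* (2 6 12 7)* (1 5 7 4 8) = [0, 8, 6, 5, 4, 7, 12, 2, 3, 9, 1, 11, 10] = (1 8 3 5 7 2 6 12 10)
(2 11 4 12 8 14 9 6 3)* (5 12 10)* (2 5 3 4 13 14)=[0, 1, 11, 5, 10, 12, 4, 7, 2, 6, 3, 13, 8, 14, 9]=(2 11 13 14 9 6 4 10 3 5 12 8)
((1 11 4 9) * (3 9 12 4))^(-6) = (12)(1 3)(9 11)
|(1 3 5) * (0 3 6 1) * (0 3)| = |(1 6)(3 5)| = 2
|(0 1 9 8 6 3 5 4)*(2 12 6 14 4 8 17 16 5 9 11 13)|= |(0 1 11 13 2 12 6 3 9 17 16 5 8 14 4)|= 15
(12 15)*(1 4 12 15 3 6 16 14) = (1 4 12 3 6 16 14) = [0, 4, 2, 6, 12, 5, 16, 7, 8, 9, 10, 11, 3, 13, 1, 15, 14]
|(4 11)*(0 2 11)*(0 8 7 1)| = 7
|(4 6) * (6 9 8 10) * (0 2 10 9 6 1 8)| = 6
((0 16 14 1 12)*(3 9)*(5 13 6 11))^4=((0 16 14 1 12)(3 9)(5 13 6 11))^4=(0 12 1 14 16)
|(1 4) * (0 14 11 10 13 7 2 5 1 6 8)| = |(0 14 11 10 13 7 2 5 1 4 6 8)| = 12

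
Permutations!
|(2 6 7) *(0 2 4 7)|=6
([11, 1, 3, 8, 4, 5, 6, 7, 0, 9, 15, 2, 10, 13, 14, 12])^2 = [2, 1, 8, 0, 4, 5, 6, 7, 11, 9, 12, 3, 15, 13, 14, 10]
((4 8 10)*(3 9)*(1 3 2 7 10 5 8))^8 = (1 3 9 2 7 10 4)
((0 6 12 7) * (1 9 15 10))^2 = (0 12)(1 15)(6 7)(9 10)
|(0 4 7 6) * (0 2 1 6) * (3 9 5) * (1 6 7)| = |(0 4 1 7)(2 6)(3 9 5)| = 12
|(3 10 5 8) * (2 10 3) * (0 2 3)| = |(0 2 10 5 8 3)| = 6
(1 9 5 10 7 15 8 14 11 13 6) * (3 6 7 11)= [0, 9, 2, 6, 4, 10, 1, 15, 14, 5, 11, 13, 12, 7, 3, 8]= (1 9 5 10 11 13 7 15 8 14 3 6)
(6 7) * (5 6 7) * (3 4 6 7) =(3 4 6 5 7) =[0, 1, 2, 4, 6, 7, 5, 3]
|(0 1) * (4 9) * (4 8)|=6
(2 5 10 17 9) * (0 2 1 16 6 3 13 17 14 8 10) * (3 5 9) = [2, 16, 9, 13, 4, 0, 5, 7, 10, 1, 14, 11, 12, 17, 8, 15, 6, 3] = (0 2 9 1 16 6 5)(3 13 17)(8 10 14)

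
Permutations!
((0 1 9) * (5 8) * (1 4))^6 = (0 1)(4 9)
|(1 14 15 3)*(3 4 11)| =6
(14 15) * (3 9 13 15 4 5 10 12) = (3 9 13 15 14 4 5 10 12) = [0, 1, 2, 9, 5, 10, 6, 7, 8, 13, 12, 11, 3, 15, 4, 14]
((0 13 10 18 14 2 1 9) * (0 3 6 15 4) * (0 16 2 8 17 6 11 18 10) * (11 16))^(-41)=((0 13)(1 9 3 16 2)(4 11 18 14 8 17 6 15))^(-41)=(0 13)(1 2 16 3 9)(4 15 6 17 8 14 18 11)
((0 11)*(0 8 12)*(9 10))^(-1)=((0 11 8 12)(9 10))^(-1)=(0 12 8 11)(9 10)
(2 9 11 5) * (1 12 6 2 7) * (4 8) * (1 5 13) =(1 12 6 2 9 11 13)(4 8)(5 7) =[0, 12, 9, 3, 8, 7, 2, 5, 4, 11, 10, 13, 6, 1]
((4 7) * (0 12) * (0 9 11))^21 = ((0 12 9 11)(4 7))^21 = (0 12 9 11)(4 7)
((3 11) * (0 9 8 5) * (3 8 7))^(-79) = ((0 9 7 3 11 8 5))^(-79) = (0 8 3 9 5 11 7)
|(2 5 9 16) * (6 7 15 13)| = 4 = |(2 5 9 16)(6 7 15 13)|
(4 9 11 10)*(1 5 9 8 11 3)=(1 5 9 3)(4 8 11 10)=[0, 5, 2, 1, 8, 9, 6, 7, 11, 3, 4, 10]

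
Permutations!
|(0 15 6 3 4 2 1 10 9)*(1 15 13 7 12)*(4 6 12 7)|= |(0 13 4 2 15 12 1 10 9)(3 6)|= 18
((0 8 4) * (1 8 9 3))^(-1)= (0 4 8 1 3 9)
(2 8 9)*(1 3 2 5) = (1 3 2 8 9 5) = [0, 3, 8, 2, 4, 1, 6, 7, 9, 5]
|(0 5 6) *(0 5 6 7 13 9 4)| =7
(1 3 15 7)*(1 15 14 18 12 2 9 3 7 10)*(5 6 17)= (1 7 15 10)(2 9 3 14 18 12)(5 6 17)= [0, 7, 9, 14, 4, 6, 17, 15, 8, 3, 1, 11, 2, 13, 18, 10, 16, 5, 12]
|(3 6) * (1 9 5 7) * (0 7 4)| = 6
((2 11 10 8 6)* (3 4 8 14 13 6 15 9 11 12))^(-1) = (2 6 13 14 10 11 9 15 8 4 3 12)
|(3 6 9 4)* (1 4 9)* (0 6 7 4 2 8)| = |(9)(0 6 1 2 8)(3 7 4)| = 15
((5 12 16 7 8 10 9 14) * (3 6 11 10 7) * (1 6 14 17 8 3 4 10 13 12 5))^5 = (1 16 8 6 4 7 11 10 3 13 9 14 12 17)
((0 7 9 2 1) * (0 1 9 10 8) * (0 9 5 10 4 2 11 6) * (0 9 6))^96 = (0 8 4 9 5)(2 11 10 7 6)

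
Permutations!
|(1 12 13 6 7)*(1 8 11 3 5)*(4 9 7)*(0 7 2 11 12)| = 13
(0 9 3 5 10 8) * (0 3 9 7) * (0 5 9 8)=(0 7 5 10)(3 9 8)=[7, 1, 2, 9, 4, 10, 6, 5, 3, 8, 0]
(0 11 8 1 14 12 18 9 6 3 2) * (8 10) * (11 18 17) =[18, 14, 0, 2, 4, 5, 3, 7, 1, 6, 8, 10, 17, 13, 12, 15, 16, 11, 9] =(0 18 9 6 3 2)(1 14 12 17 11 10 8)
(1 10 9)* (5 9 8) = [0, 10, 2, 3, 4, 9, 6, 7, 5, 1, 8] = (1 10 8 5 9)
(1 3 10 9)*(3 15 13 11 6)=(1 15 13 11 6 3 10 9)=[0, 15, 2, 10, 4, 5, 3, 7, 8, 1, 9, 6, 12, 11, 14, 13]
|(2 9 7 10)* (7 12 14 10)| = |(2 9 12 14 10)| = 5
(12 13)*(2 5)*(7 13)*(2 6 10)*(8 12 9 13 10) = [0, 1, 5, 3, 4, 6, 8, 10, 12, 13, 2, 11, 7, 9] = (2 5 6 8 12 7 10)(9 13)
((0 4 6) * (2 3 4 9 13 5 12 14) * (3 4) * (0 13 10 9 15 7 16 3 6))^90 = (0 13)(2 3)(4 6)(5 15)(7 12)(14 16)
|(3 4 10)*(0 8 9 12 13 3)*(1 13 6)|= 10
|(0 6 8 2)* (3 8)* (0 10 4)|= |(0 6 3 8 2 10 4)|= 7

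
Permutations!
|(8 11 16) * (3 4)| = |(3 4)(8 11 16)| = 6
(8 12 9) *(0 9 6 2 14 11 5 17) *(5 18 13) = (0 9 8 12 6 2 14 11 18 13 5 17) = [9, 1, 14, 3, 4, 17, 2, 7, 12, 8, 10, 18, 6, 5, 11, 15, 16, 0, 13]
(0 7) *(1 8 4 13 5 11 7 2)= (0 2 1 8 4 13 5 11 7)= [2, 8, 1, 3, 13, 11, 6, 0, 4, 9, 10, 7, 12, 5]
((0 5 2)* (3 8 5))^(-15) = (8) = ((0 3 8 5 2))^(-15)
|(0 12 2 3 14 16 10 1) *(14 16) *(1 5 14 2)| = 6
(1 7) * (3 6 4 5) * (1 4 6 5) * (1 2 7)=(2 7 4)(3 5)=[0, 1, 7, 5, 2, 3, 6, 4]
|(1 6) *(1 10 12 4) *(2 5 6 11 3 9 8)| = |(1 11 3 9 8 2 5 6 10 12 4)| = 11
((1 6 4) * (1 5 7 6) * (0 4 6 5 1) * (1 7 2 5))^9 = (0 4 7 1)(2 5)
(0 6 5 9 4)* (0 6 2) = (0 2)(4 6 5 9) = [2, 1, 0, 3, 6, 9, 5, 7, 8, 4]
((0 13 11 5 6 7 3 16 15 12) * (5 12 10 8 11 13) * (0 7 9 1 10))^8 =(0 12 9 16 8 5 7 1 15 11 6 3 10)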